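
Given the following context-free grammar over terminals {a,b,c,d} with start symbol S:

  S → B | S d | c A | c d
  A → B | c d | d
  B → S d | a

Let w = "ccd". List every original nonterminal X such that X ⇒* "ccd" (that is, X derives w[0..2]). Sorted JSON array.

Convert to CNF:
  S -> S T0 | T1 A | T1 T0 | a
  A -> S T0 | T1 T0 | a | d
  B -> S T0 | a
  T0 -> d
  T1 -> c

CYK fill — only the sub-triangle for w[0..2]:
  [0..0]={T1}  "c"  orig:{}
  [1..1]={T1}  "c"  orig:{}
  [2..2]={A,T0}  "d"  orig:{A}
  [0..1]=∅  "cc"
  [1..2]={A,S}  "cd"
  [0..2]={S}  "ccd"

Original NTs in T[0,2] deriving "ccd": ["S"]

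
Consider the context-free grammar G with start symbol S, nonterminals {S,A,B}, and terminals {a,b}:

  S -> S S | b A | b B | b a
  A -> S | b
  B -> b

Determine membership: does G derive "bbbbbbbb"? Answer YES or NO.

Convert to CNF:
  S -> S S | T0 A | T0 B | T0 T1
  A -> S S | T0 A | T0 B | T0 T1 | b
  B -> b
  T0 -> b
  T1 -> a

CYK table (by increasing span):
  [0..0]={A,B,T0}  "b"  orig:{A,B}
  [1..1]={A,B,T0}  "b"  orig:{A,B}
  [2..2]={A,B,T0}  "b"  orig:{A,B}
  [3..3]={A,B,T0}  "b"  orig:{A,B}
  [4..4]={A,B,T0}  "b"  orig:{A,B}
  [5..5]={A,B,T0}  "b"  orig:{A,B}
  [6..6]={A,B,T0}  "b"  orig:{A,B}
  [7..7]={A,B,T0}  "b"  orig:{A,B}
  [0..1]={A,S}  "bb"
  [1..2]={A,S}  "bb"
  [2..3]={A,S}  "bb"
  [3..4]={A,S}  "bb"
  [4..5]={A,S}  "bb"
  [5..6]={A,S}  "bb"
  [6..7]={A,S}  "bb"
  [0..2]={A,S}  "bbb"
  [1..3]={A,S}  "bbb"
  [2..4]={A,S}  "bbb"
  [3..5]={A,S}  "bbb"
  [4..6]={A,S}  "bbb"
  [5..7]={A,S}  "bbb"
  [0..3]={A,S}  "bbbb"
  [1..4]={A,S}  "bbbb"
  [2..5]={A,S}  "bbbb"
  [3..6]={A,S}  "bbbb"
  [4..7]={A,S}  "bbbb"
  [0..4]={A,S}  "bbbbb"
  [1..5]={A,S}  "bbbbb"
  [2..6]={A,S}  "bbbbb"
  [3..7]={A,S}  "bbbbb"
  [0..5]={A,S}  "bbbbbb"
  [1..6]={A,S}  "bbbbbb"
  [2..7]={A,S}  "bbbbbb"
  [0..6]={A,S}  "bbbbbbb"
  [1..7]={A,S}  "bbbbbbb"
  [0..7]={A,S}  "bbbbbbbb"

S ∈ T[0,7] ⇒ YES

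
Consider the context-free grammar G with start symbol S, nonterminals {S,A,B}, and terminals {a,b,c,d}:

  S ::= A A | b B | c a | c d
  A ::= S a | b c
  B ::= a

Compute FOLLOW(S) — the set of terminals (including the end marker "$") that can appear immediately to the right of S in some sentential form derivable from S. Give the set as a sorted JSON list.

FIRST iteration:
[1]
  A via A→b c: +{b}
  B via B→a: +{a}
  S via S→A A: +{b}
  S via S→c a: +{c}
  S: {b,c}  A: {b}  B: {a}
[2]
  A via A→S a: +{c}
  S: {b,c}  A: {b,c}  B: {a}
[3] — fixpoint
  S: {b,c}  A: {b,c}  B: {a}

FOLLOW iteration:
FOLLOW(S) := {$}
iter 1:
  A→S a: FOLLOW(S) ⊇ FIRST(a) = {a}; new: +{a}
  S→A A: FOLLOW(A) ⊇ FIRST(A) = {b,c}; new: +{b,c}
  S→A A: FOLLOW(A) ⊇ FOLLOW(S) ⊇ {$,a}; new: +{$,a}
  S→b B: FOLLOW(B) ⊇ FOLLOW(S) ⊇ {$,a}; new: +{$,a}
  FOLLOW(S)={$,a}  FOLLOW(A)={$,a,b,c}  FOLLOW(B)={$,a}
iter 2: — fixpoint
  FOLLOW(S)={$,a}  FOLLOW(A)={$,a,b,c}  FOLLOW(B)={$,a}

FOLLOW(S) = ["$", "a"]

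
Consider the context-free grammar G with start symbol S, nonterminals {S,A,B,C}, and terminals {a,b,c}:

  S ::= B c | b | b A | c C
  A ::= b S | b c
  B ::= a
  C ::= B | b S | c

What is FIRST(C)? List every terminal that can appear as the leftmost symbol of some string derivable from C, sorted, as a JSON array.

FIRST iteration:
[1]
  A via A→b S: +{b}
  B via B→a: +{a}
  C via C→B: +{a}
  C via C→b S: +{b}
  C via C→c: +{c}
  S via S→B c: +{a}
  S via S→b: +{b}
  S via S→c C: +{c}
  S: {a,b,c}  A: {b}  B: {a}  C: {a,b,c}
[2] (no change)
  S: {a,b,c}  A: {b}  B: {a}  C: {a,b,c}

FIRST(C) = ["a", "b", "c"]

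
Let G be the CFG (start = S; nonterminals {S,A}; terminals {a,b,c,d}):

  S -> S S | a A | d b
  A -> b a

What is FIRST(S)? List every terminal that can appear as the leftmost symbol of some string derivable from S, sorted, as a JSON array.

FIRST sets, iterate to fixpoint:
[1]
  A via A→b a: +{b}
  S via S→a A: +{a}
  S via S→d b: +{d}
  S: {a,d}  A: {b}
[2] — fixpoint
  S: {a,d}  A: {b}

FIRST(S) = ["a", "d"]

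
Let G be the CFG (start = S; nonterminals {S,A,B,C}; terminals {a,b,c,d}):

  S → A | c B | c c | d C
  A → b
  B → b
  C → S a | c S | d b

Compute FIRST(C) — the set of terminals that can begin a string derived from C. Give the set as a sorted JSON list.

FIRST iteration:
iter 1:
  A via A→b: +{b}
  B via B→b: +{b}
  C via C→c S: +{c}
  C via C→d b: +{d}
  S via S→A: +{b}
  S via S→c B: +{c}
  S via S→d C: +{d}
  FIRST(S)={b,c,d}  FIRST(A)={b}  FIRST(B)={b}  FIRST(C)={c,d}
iter 2:
  C via C→S a: +{b}
  FIRST(S)={b,c,d}  FIRST(A)={b}  FIRST(B)={b}  FIRST(C)={b,c,d}
iter 3: done
  FIRST(S)={b,c,d}  FIRST(A)={b}  FIRST(B)={b}  FIRST(C)={b,c,d}

FIRST(C) = ["b", "c", "d"]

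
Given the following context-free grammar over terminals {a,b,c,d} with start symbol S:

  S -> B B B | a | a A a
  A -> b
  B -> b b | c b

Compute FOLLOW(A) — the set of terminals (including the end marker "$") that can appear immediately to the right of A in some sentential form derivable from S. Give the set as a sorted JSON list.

FIRST sets, iterate to fixpoint:
pass 1:
  A via A→b: +{b}
  B via B→b b: +{b}
  B via B→c b: +{c}
  S via S→B B B: +{b,c}
  S via S→a: +{a}
  FIRST(S)={a,b,c}  FIRST(A)={b}  FIRST(B)={b,c}
pass 2: — fixpoint
  FIRST(S)={a,b,c}  FIRST(A)={b}  FIRST(B)={b,c}

FOLLOW sets:
seed FOLLOW(S) with $
[1]
  S→B B B: FOLLOW(B) ⊇ FIRST(B) = {b,c}; new: +{b,c}
  S→B B B: FOLLOW(B) ⊇ FOLLOW(S) ⊇ {$}; new: +{$}
  S→a A a: FOLLOW(A) ⊇ FIRST(a) = {a}; new: +{a}
  FOLLOW[S]={$}  FOLLOW[A]={a}  FOLLOW[B]={$,b,c}
[2] done
  FOLLOW[S]={$}  FOLLOW[A]={a}  FOLLOW[B]={$,b,c}

FOLLOW(A) = ["a"]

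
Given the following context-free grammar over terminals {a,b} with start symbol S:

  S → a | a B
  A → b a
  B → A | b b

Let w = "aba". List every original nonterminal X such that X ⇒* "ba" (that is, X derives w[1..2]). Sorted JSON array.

Convert to CNF:
  S -> T1 B | a
  A -> T0 T1
  B -> T0 T0 | T0 T1
  T0 -> b
  T1 -> a

Fill CYK table bottom-up, restricted to cells inside w[1..2]:
  [1..1]={T0}  "b"  orig:{}
  [2..2]={S,T1}  "a"  orig:{S}
  [1..2]={A,B}  "ba"

Original NTs in T[1,2] deriving "ba": ["A", "B"]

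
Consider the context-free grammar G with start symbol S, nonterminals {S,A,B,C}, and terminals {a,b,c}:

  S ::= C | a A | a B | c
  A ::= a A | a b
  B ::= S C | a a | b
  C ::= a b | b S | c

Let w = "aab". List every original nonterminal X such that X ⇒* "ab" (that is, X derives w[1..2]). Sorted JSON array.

CNF form of G:
  S -> T0 A | T0 B | T0 T1 | T1 S | c
  A -> T0 A | T0 T1
  B -> S C | T0 T0 | b
  C -> T0 T1 | T1 S | c
  T0 -> a
  T1 -> b

CYK fill (cells [i..j] with 1 ≤ i ≤ j ≤ 2 only):
  cell(1,1) a: {T0}  orig:{}
  cell(2,2) b: {B,T1}  orig:{B}
  cell(1,2) ab: {A,C,S}

Original NTs in T[1,2] deriving "ab": ["A", "C", "S"]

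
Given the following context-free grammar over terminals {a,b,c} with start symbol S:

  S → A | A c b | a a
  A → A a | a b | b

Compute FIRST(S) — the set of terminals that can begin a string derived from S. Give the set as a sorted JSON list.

Compute FIRST by fixpoint:
iter 1:
  A via A→a b: +{a}
  A via A→b: +{b}
  S via S→A: +{a,b}
  S: {a,b}  A: {a,b}
iter 2: (stable)
  S: {a,b}  A: {a,b}

FIRST(S) = ["a", "b"]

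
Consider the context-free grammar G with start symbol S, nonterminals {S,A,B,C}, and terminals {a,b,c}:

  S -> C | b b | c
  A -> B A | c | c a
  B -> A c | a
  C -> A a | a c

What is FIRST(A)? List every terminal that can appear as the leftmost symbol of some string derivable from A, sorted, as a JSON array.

FIRST iteration:
iter 1:
  A via A→c: +{c}
  B via B→A c: +{c}
  B via B→a: +{a}
  C via C→A a: +{c}
  C via C→a c: +{a}
  S via S→C: +{a,c}
  S via S→b b: +{b}
  FIRST[S]={a,b,c}  FIRST[A]={c}  FIRST[B]={a,c}  FIRST[C]={a,c}
iter 2:
  A via A→B A: +{a}
  FIRST[S]={a,b,c}  FIRST[A]={a,c}  FIRST[B]={a,c}  FIRST[C]={a,c}
iter 3: (stable)
  FIRST[S]={a,b,c}  FIRST[A]={a,c}  FIRST[B]={a,c}  FIRST[C]={a,c}

FIRST(A) = ["a", "c"]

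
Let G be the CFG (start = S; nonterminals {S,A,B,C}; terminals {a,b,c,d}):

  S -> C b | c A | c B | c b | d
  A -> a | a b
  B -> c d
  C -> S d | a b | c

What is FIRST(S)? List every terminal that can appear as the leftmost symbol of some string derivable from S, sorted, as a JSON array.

FIRST sets, iterate to fixpoint:
round 1:
  A via A→a: +{a}
  B via B→c d: +{c}
  C via C→a b: +{a}
  C via C→c: +{c}
  S via S→C b: +{a,c}
  S via S→d: +{d}
  FIRST[S]={a,c,d}  FIRST[A]={a}  FIRST[B]={c}  FIRST[C]={a,c}
round 2:
  C via C→S d: +{d}
  FIRST[S]={a,c,d}  FIRST[A]={a}  FIRST[B]={c}  FIRST[C]={a,c,d}
round 3: done
  FIRST[S]={a,c,d}  FIRST[A]={a}  FIRST[B]={c}  FIRST[C]={a,c,d}

FIRST(S) = ["a", "c", "d"]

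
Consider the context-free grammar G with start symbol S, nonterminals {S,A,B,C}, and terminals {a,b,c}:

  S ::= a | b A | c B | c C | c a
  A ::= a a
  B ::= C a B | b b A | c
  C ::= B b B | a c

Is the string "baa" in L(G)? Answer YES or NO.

CNF form of G:
  S -> T1 A | T2 B | T2 C | T2 T0 | a
  A -> T0 T0
  B -> C X3 | T1 X4 | c
  C -> B X5 | T0 T2
  T0 -> a
  T1 -> b
  T2 -> c
  X3 -> T0 B
  X4 -> T1 A
  X5 -> T1 B

Fill CYK table bottom-up:
  cell(0,0) b: {T1}  orig:{}
  cell(1,1) a: {S,T0}  orig:{S}
  cell(2,2) a: {S,T0}  orig:{S}
  cell(0,1) ba: ∅
  cell(1,2) aa: {A}
  cell(0,2) baa: {S,X4}  orig:{S}

S ∈ T[0,2] ⇒ YES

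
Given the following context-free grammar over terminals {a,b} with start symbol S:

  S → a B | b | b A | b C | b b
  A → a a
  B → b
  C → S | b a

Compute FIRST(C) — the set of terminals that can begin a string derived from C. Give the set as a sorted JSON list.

Compute FIRST by fixpoint:
round 1:
  A via A→a a: +{a}
  B via B→b: +{b}
  C via C→b a: +{b}
  S via S→a B: +{a}
  S via S→b: +{b}
  S: {a,b}  A: {a}  B: {b}  C: {b}
round 2:
  C via C→S: +{a}
  S: {a,b}  A: {a}  B: {b}  C: {a,b}
round 3: (stable)
  S: {a,b}  A: {a}  B: {b}  C: {a,b}

FIRST(C) = ["a", "b"]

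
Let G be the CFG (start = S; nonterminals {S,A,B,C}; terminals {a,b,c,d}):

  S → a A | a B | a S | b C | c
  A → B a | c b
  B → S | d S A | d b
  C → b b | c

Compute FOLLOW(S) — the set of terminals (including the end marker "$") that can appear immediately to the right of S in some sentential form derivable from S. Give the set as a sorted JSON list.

Compute FIRST by fixpoint:
iter 1:
  A via A→c b: +{c}
  B via B→d S A: +{d}
  C via C→b b: +{b}
  C via C→c: +{c}
  S via S→a A: +{a}
  S via S→b C: +{b}
  S via S→c: +{c}
  S: {a,b,c}  A: {c}  B: {d}  C: {b,c}
iter 2:
  A via A→B a: +{d}
  B via B→S: +{a,b,c}
  S: {a,b,c}  A: {c,d}  B: {a,b,c,d}  C: {b,c}
iter 3:
  A via A→B a: +{a,b}
  S: {a,b,c}  A: {a,b,c,d}  B: {a,b,c,d}  C: {b,c}
iter 4: — fixpoint
  S: {a,b,c}  A: {a,b,c,d}  B: {a,b,c,d}  C: {b,c}

FOLLOW sets:
seed FOLLOW(S) with $
pass 1:
  A→B a: FOLLOW(B) ⊇ FIRST(a) = {a}; new: +{a}
  B→S: FOLLOW(S) ⊇ FOLLOW(B) ⊇ {a}; new: +{a}
  B→d S A: FOLLOW(S) ⊇ FIRST(A) = {a,b,c,d}; new: +{b,c,d}
  B→d S A: FOLLOW(A) ⊇ FOLLOW(B) ⊇ {a}; new: +{a}
  S→a A: FOLLOW(A) ⊇ FOLLOW(S) ⊇ {$,a,b,c,d}; new: +{$,b,c,d}
  S→a B: FOLLOW(B) ⊇ FOLLOW(S) ⊇ {$,a,b,c,d}; new: +{$,b,c,d}
  S→b C: FOLLOW(C) ⊇ FOLLOW(S) ⊇ {$,a,b,c,d}; new: +{$,a,b,c,d}
  FOLLOW[S]={$,a,b,c,d}  FOLLOW[A]={$,a,b,c,d}  FOLLOW[B]={$,a,b,c,d}  FOLLOW[C]={$,a,b,c,d}
pass 2: — fixpoint
  FOLLOW[S]={$,a,b,c,d}  FOLLOW[A]={$,a,b,c,d}  FOLLOW[B]={$,a,b,c,d}  FOLLOW[C]={$,a,b,c,d}

FOLLOW(S) = ["$", "a", "b", "c", "d"]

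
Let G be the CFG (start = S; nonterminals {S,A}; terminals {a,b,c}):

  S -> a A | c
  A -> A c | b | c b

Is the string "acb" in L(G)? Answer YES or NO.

Convert to CNF:
  S -> T2 A | c
  A -> A T0 | T0 T1 | b
  T0 -> c
  T1 -> b
  T2 -> a

Fill CYK table bottom-up:
  [0..0]={T2}  "a"  orig:{}
  [1..1]={S,T0}  "c"  orig:{S}
  [2..2]={A,T1}  "b"  orig:{A}
  [0..1]=∅  "ac"
  [1..2]={A}  "cb"
  [0..2]={S}  "acb"

S ∈ T[0,2] ⇒ YES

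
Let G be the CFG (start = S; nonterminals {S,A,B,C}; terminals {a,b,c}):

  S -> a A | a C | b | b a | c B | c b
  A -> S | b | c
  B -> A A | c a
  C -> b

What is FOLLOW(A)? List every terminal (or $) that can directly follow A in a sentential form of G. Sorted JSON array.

FIRST iteration:
[1]
  A via A→b: +{b}
  A via A→c: +{c}
  B via B→A A: +{b,c}
  C via C→b: +{b}
  S via S→a A: +{a}
  S via S→b: +{b}
  S via S→c B: +{c}
  FIRST[S]={a,b,c}  FIRST[A]={b,c}  FIRST[B]={b,c}  FIRST[C]={b}
[2]
  A via A→S: +{a}
  B via B→A A: +{a}
  FIRST[S]={a,b,c}  FIRST[A]={a,b,c}  FIRST[B]={a,b,c}  FIRST[C]={b}
[3] done
  FIRST[S]={a,b,c}  FIRST[A]={a,b,c}  FIRST[B]={a,b,c}  FIRST[C]={b}

FOLLOW iteration:
seed FOLLOW(S) with $
round 1:
  B→A A: FOLLOW(A) ⊇ FIRST(A) = {a,b,c}; new: +{a,b,c}
  S→a A: FOLLOW(A) ⊇ FOLLOW(S) ⊇ {$}; new: +{$}
  S→a C: FOLLOW(C) ⊇ FOLLOW(S) ⊇ {$}; new: +{$}
  S→c B: FOLLOW(B) ⊇ FOLLOW(S) ⊇ {$}; new: +{$}
  FOLLOW[S]={$}  FOLLOW[A]={$,a,b,c}  FOLLOW[B]={$}  FOLLOW[C]={$}
round 2:
  A→S: FOLLOW(S) ⊇ FOLLOW(A) ⊇ {$,a,b,c}; new: +{a,b,c}
  S→a C: FOLLOW(C) ⊇ FOLLOW(S) ⊇ {$,a,b,c}; new: +{a,b,c}
  S→c B: FOLLOW(B) ⊇ FOLLOW(S) ⊇ {$,a,b,c}; new: +{a,b,c}
  FOLLOW[S]={$,a,b,c}  FOLLOW[A]={$,a,b,c}  FOLLOW[B]={$,a,b,c}  FOLLOW[C]={$,a,b,c}
round 3: — fixpoint
  FOLLOW[S]={$,a,b,c}  FOLLOW[A]={$,a,b,c}  FOLLOW[B]={$,a,b,c}  FOLLOW[C]={$,a,b,c}

FOLLOW(A) = ["$", "a", "b", "c"]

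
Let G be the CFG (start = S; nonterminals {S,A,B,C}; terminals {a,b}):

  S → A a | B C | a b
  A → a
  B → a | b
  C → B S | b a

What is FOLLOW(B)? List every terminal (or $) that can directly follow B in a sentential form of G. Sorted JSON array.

Compute FIRST by fixpoint:
iter 1:
  A via A→a: +{a}
  B via B→a: +{a}
  B via B→b: +{b}
  C via C→B S: +{a,b}
  S via S→A a: +{a}
  S via S→B C: +{b}
  S: {a,b}  A: {a}  B: {a,b}  C: {a,b}
iter 2: — fixpoint
  S: {a,b}  A: {a}  B: {a,b}  C: {a,b}

FOLLOW iteration:
initialize: $ ∈ FOLLOW(S)
[1]
  C→B S: FOLLOW(B) ⊇ FIRST(S) = {a,b}; new: +{a,b}
  S→A a: FOLLOW(A) ⊇ FIRST(a) = {a}; new: +{a}
  S→B C: FOLLOW(C) ⊇ FOLLOW(S) ⊇ {$}; new: +{$}
  FOLLOW[S]={$}  FOLLOW[A]={a}  FOLLOW[B]={a,b}  FOLLOW[C]={$}
[2] (stable)
  FOLLOW[S]={$}  FOLLOW[A]={a}  FOLLOW[B]={a,b}  FOLLOW[C]={$}

FOLLOW(B) = ["a", "b"]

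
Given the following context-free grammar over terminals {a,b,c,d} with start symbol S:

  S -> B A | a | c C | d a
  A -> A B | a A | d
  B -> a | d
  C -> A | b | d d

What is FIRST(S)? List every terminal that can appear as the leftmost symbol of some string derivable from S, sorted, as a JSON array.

Compute FIRST by fixpoint:
round 1:
  A via A→a A: +{a}
  A via A→d: +{d}
  B via B→a: +{a}
  B via B→d: +{d}
  C via C→A: +{a,d}
  C via C→b: +{b}
  S via S→B A: +{a,d}
  S via S→c C: +{c}
  FIRST(S)={a,c,d}  FIRST(A)={a,d}  FIRST(B)={a,d}  FIRST(C)={a,b,d}
round 2: — fixpoint
  FIRST(S)={a,c,d}  FIRST(A)={a,d}  FIRST(B)={a,d}  FIRST(C)={a,b,d}

FIRST(S) = ["a", "c", "d"]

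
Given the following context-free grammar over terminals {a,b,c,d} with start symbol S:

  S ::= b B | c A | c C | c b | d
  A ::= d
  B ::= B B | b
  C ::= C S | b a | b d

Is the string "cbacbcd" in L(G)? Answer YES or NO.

CNF form of G:
  S -> T0 B | T3 A | T3 C | T3 T0 | d
  A -> d
  B -> B B | b
  C -> C S | T0 T1 | T0 T2
  T0 -> b
  T1 -> a
  T2 -> d
  T3 -> c

CYK table (by increasing span):
  cell(0,0) c: {T3}  orig:{}
  cell(1,1) b: {B,T0}  orig:{B}
  cell(2,2) a: {T1}  orig:{}
  cell(3,3) c: {T3}  orig:{}
  cell(4,4) b: {B,T0}  orig:{B}
  cell(5,5) c: {T3}  orig:{}
  cell(6,6) d: {A,S,T2}  orig:{A,S}
  cell(0,1) cb: {S}
  cell(1,2) ba: {C}
  cell(2,3) ac: ∅
  cell(3,4) cb: {S}
  cell(4,5) bc: ∅
  cell(5,6) cd: {S}
  cell(0,2) cba: {S}
  cell(1,3) bac: ∅
  cell(2,4) acb: ∅
  cell(3,5) cbc: ∅
  cell(4,6) bcd: ∅
  cell(0,3) cbac: ∅
  cell(1,4) bacb: {C}
  cell(2,5) acbc: ∅
  cell(3,6) cbcd: ∅
  cell(0,4) cbacb: {S}
  cell(1,5) bacbc: ∅
  cell(2,6) acbcd: ∅
  cell(0,5) cbacbc: ∅
  cell(1,6) bacbcd: {C}
  cell(0,6) cbacbcd: {S}

S ∈ T[0,6] ⇒ YES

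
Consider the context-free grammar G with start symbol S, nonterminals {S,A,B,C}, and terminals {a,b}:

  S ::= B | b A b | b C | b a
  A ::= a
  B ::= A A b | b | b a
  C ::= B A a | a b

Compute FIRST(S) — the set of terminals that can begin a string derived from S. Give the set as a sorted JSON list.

Compute FIRST by fixpoint:
round 1:
  A via A→a: +{a}
  B via B→A A b: +{a}
  B via B→b: +{b}
  C via C→B A a: +{a,b}
  S via S→B: +{a,b}
  FIRST[S]={a,b}  FIRST[A]={a}  FIRST[B]={a,b}  FIRST[C]={a,b}
round 2: done
  FIRST[S]={a,b}  FIRST[A]={a}  FIRST[B]={a,b}  FIRST[C]={a,b}

FIRST(S) = ["a", "b"]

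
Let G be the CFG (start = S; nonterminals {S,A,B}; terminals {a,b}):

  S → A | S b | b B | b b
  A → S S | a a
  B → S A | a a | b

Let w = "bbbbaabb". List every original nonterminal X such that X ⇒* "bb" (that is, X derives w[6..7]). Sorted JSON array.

Convert to CNF:
  S -> S S | S T1 | T0 T0 | T1 B | T1 T1
  A -> S S | T0 T0
  B -> S A | T0 T0 | b
  T0 -> a
  T1 -> b

CYK fill, restricted to cells inside w[6..7]:
  T[6,6] 'b' = {B,T1}  orig:{B}
  T[7,7] 'b' = {B,T1}  orig:{B}
  T[6,7] 'bb' = {S}

Original NTs in T[6,7] deriving "bb": ["S"]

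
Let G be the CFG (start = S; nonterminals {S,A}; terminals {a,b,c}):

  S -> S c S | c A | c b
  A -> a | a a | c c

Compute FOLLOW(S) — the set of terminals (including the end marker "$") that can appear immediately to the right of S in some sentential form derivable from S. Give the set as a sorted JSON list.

FIRST sets, iterate to fixpoint:
[1]
  A via A→a: +{a}
  A via A→c c: +{c}
  S via S→c A: +{c}
  S: {c}  A: {a,c}
[2] (no change)
  S: {c}  A: {a,c}

Compute FOLLOW by fixpoint:
seed FOLLOW(S) with $
round 1:
  S→S c S: FOLLOW(S) ⊇ FIRST(c) = {c}; new: +{c}
  S→c A: FOLLOW(A) ⊇ FOLLOW(S) ⊇ {$,c}; new: +{$,c}
  S: {$,c}  A: {$,c}
round 2: (stable)
  S: {$,c}  A: {$,c}

FOLLOW(S) = ["$", "c"]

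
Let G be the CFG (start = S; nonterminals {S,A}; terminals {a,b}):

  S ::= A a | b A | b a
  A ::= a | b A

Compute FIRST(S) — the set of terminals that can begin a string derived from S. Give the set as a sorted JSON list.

FIRST sets, iterate to fixpoint:
iter 1:
  A via A→a: +{a}
  A via A→b A: +{b}
  S via S→A a: +{a,b}
  FIRST(S)={a,b}  FIRST(A)={a,b}
iter 2: — fixpoint
  FIRST(S)={a,b}  FIRST(A)={a,b}

FIRST(S) = ["a", "b"]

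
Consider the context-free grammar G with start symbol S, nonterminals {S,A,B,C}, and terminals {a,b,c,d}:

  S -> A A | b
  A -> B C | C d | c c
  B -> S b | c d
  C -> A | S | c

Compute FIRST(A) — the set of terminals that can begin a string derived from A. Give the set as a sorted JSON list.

FIRST sets, iterate to fixpoint:
iter 1:
  A via A→c c: +{c}
  B via B→c d: +{c}
  C via C→A: +{c}
  S via S→A A: +{c}
  S via S→b: +{b}
  S: {b,c}  A: {c}  B: {c}  C: {c}
iter 2:
  B via B→S b: +{b}
  C via C→S: +{b}
  S: {b,c}  A: {c}  B: {b,c}  C: {b,c}
iter 3:
  A via A→B C: +{b}
  S: {b,c}  A: {b,c}  B: {b,c}  C: {b,c}
iter 4: (stable)
  S: {b,c}  A: {b,c}  B: {b,c}  C: {b,c}

FIRST(A) = ["b", "c"]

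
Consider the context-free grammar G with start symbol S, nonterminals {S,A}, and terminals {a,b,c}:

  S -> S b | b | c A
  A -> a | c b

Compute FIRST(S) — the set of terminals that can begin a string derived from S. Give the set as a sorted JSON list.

FIRST iteration:
iter 1:
  A via A→a: +{a}
  A via A→c b: +{c}
  S via S→b: +{b}
  S via S→c A: +{c}
  S: {b,c}  A: {a,c}
iter 2: — fixpoint
  S: {b,c}  A: {a,c}

FIRST(S) = ["b", "c"]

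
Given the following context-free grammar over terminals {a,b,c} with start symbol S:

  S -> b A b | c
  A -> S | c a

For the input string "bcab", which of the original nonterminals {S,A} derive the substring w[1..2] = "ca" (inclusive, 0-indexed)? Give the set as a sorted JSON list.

Convert to CNF:
  S -> T0 X4 | c
  A -> T0 X3 | T1 T2 | c
  T0 -> b
  T1 -> c
  T2 -> a
  X3 -> A T0
  X4 -> A T0

Fill CYK table bottom-up (cells [i..j] with 1 ≤ i ≤ j ≤ 2 only):
  [1..1]={A,S,T1}  "c"  orig:{A,S}
  [2..2]={T2}  "a"  orig:{}
  [1..2]={A}  "ca"

Original NTs in T[1,2] deriving "ca": ["A"]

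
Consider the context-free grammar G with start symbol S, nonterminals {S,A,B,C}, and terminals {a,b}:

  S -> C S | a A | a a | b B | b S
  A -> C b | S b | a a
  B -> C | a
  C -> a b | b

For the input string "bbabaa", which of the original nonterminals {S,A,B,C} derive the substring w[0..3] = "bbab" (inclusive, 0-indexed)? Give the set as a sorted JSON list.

Convert to CNF:
  S -> C S | T0 B | T0 S | T1 A | T1 T1
  A -> C T0 | S T0 | T1 T1
  B -> T1 T0 | a | b
  C -> T1 T0 | b
  T0 -> b
  T1 -> a

CYK table (by increasing span) (cells [i..j] with 0 ≤ i ≤ j ≤ 3 only):
  cell(0,0) b: {B,C,T0}  orig:{B,C}
  cell(1,1) b: {B,C,T0}  orig:{B,C}
  cell(2,2) a: {B,T1}  orig:{B}
  cell(3,3) b: {B,C,T0}  orig:{B,C}
  cell(0,1) bb: {A,S}
  cell(1,2) ba: {S}
  cell(2,3) ab: {B,C}
  cell(0,2) bba: {S}
  cell(1,3) bab: {A,S}
  cell(0,3) bbab: {A,S}

Original NTs in T[0,3] deriving "bbab": ["A", "S"]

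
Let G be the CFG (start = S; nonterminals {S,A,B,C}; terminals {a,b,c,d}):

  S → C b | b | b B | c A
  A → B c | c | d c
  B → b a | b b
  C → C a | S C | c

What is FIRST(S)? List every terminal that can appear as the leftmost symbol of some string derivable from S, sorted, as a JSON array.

FIRST sets, iterate to fixpoint:
round 1:
  A via A→c: +{c}
  A via A→d c: +{d}
  B via B→b a: +{b}
  C via C→c: +{c}
  S via S→C b: +{c}
  S via S→b: +{b}
  FIRST(S)={b,c}  FIRST(A)={c,d}  FIRST(B)={b}  FIRST(C)={c}
round 2:
  A via A→B c: +{b}
  C via C→S C: +{b}
  FIRST(S)={b,c}  FIRST(A)={b,c,d}  FIRST(B)={b}  FIRST(C)={b,c}
round 3: (stable)
  FIRST(S)={b,c}  FIRST(A)={b,c,d}  FIRST(B)={b}  FIRST(C)={b,c}

FIRST(S) = ["b", "c"]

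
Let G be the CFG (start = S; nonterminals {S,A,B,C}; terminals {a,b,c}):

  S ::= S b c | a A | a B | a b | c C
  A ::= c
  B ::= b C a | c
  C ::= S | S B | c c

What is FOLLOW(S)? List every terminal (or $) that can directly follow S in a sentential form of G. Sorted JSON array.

FIRST sets, iterate to fixpoint:
pass 1:
  A via A→c: +{c}
  B via B→b C a: +{b}
  B via B→c: +{c}
  C via C→c c: +{c}
  S via S→a A: +{a}
  S via S→c C: +{c}
  FIRST(S)={a,c}  FIRST(A)={c}  FIRST(B)={b,c}  FIRST(C)={c}
pass 2:
  C via C→S: +{a}
  FIRST(S)={a,c}  FIRST(A)={c}  FIRST(B)={b,c}  FIRST(C)={a,c}
pass 3: (stable)
  FIRST(S)={a,c}  FIRST(A)={c}  FIRST(B)={b,c}  FIRST(C)={a,c}

FOLLOW sets:
seed FOLLOW(S) with $
iter 1:
  B→b C a: FOLLOW(C) ⊇ FIRST(a) = {a}; new: +{a}
  C→S: FOLLOW(S) ⊇ FOLLOW(C) ⊇ {a}; new: +{a}
  C→S B: FOLLOW(S) ⊇ FIRST(B) = {b,c}; new: +{b,c}
  C→S B: FOLLOW(B) ⊇ FOLLOW(C) ⊇ {a}; new: +{a}
  S→a A: FOLLOW(A) ⊇ FOLLOW(S) ⊇ {$,a,b,c}; new: +{$,a,b,c}
  S→a B: FOLLOW(B) ⊇ FOLLOW(S) ⊇ {$,a,b,c}; new: +{$,b,c}
  S→c C: FOLLOW(C) ⊇ FOLLOW(S) ⊇ {$,a,b,c}; new: +{$,b,c}
  FOLLOW[S]={$,a,b,c}  FOLLOW[A]={$,a,b,c}  FOLLOW[B]={$,a,b,c}  FOLLOW[C]={$,a,b,c}
iter 2: (no change)
  FOLLOW[S]={$,a,b,c}  FOLLOW[A]={$,a,b,c}  FOLLOW[B]={$,a,b,c}  FOLLOW[C]={$,a,b,c}

FOLLOW(S) = ["$", "a", "b", "c"]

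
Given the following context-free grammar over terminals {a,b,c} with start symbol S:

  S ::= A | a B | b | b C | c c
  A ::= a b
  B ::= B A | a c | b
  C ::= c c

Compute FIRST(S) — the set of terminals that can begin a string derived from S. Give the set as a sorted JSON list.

FIRST sets, iterate to fixpoint:
round 1:
  A via A→a b: +{a}
  B via B→a c: +{a}
  B via B→b: +{b}
  C via C→c c: +{c}
  S via S→A: +{a}
  S via S→b: +{b}
  S via S→c c: +{c}
  S: {a,b,c}  A: {a}  B: {a,b}  C: {c}
round 2: done
  S: {a,b,c}  A: {a}  B: {a,b}  C: {c}

FIRST(S) = ["a", "b", "c"]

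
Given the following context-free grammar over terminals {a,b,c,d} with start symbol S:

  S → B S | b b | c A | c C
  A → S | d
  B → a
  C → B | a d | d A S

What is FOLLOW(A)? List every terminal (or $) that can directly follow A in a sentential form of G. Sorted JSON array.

FIRST iteration:
round 1:
  A via A→d: +{d}
  B via B→a: +{a}
  C via C→B: +{a}
  C via C→d A S: +{d}
  S via S→B S: +{a}
  S via S→b b: +{b}
  S via S→c A: +{c}
  FIRST[S]={a,b,c}  FIRST[A]={d}  FIRST[B]={a}  FIRST[C]={a,d}
round 2:
  A via A→S: +{a,b,c}
  FIRST[S]={a,b,c}  FIRST[A]={a,b,c,d}  FIRST[B]={a}  FIRST[C]={a,d}
round 3: done
  FIRST[S]={a,b,c}  FIRST[A]={a,b,c,d}  FIRST[B]={a}  FIRST[C]={a,d}

FOLLOW iteration:
initialize: $ ∈ FOLLOW(S)
pass 1:
  C→d A S: FOLLOW(A) ⊇ FIRST(S) = {a,b,c}; new: +{a,b,c}
  S→B S: FOLLOW(B) ⊇ FIRST(S) = {a,b,c}; new: +{a,b,c}
  S→c A: FOLLOW(A) ⊇ FOLLOW(S) ⊇ {$}; new: +{$}
  S→c C: FOLLOW(C) ⊇ FOLLOW(S) ⊇ {$}; new: +{$}
  FOLLOW[S]={$}  FOLLOW[A]={$,a,b,c}  FOLLOW[B]={a,b,c}  FOLLOW[C]={$}
pass 2:
  A→S: FOLLOW(S) ⊇ FOLLOW(A) ⊇ {$,a,b,c}; new: +{a,b,c}
  C→B: FOLLOW(B) ⊇ FOLLOW(C) ⊇ {$}; new: +{$}
  S→c C: FOLLOW(C) ⊇ FOLLOW(S) ⊇ {$,a,b,c}; new: +{a,b,c}
  FOLLOW[S]={$,a,b,c}  FOLLOW[A]={$,a,b,c}  FOLLOW[B]={$,a,b,c}  FOLLOW[C]={$,a,b,c}
pass 3: — fixpoint
  FOLLOW[S]={$,a,b,c}  FOLLOW[A]={$,a,b,c}  FOLLOW[B]={$,a,b,c}  FOLLOW[C]={$,a,b,c}

FOLLOW(A) = ["$", "a", "b", "c"]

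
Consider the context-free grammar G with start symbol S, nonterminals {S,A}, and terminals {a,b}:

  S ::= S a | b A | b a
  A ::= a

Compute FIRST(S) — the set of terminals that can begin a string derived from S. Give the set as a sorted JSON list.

Compute FIRST by fixpoint:
pass 1:
  A via A→a: +{a}
  S via S→b A: +{b}
  S: {b}  A: {a}
pass 2: (stable)
  S: {b}  A: {a}

FIRST(S) = ["b"]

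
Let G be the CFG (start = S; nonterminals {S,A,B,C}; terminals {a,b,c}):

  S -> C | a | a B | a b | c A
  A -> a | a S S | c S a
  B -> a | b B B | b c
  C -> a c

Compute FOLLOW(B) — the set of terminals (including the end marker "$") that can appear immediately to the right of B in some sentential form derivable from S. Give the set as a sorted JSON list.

Compute FIRST by fixpoint:
[1]
  A via A→a: +{a}
  A via A→c S a: +{c}
  B via B→a: +{a}
  B via B→b B B: +{b}
  C via C→a c: +{a}
  S via S→C: +{a}
  S via S→c A: +{c}
  S: {a,c}  A: {a,c}  B: {a,b}  C: {a}
[2] done
  S: {a,c}  A: {a,c}  B: {a,b}  C: {a}

Compute FOLLOW by fixpoint:
FOLLOW(S) := {$}
round 1:
  A→a S S: FOLLOW(S) ⊇ FIRST(S) = {a,c}; new: +{a,c}
  B→b B B: FOLLOW(B) ⊇ FIRST(B) = {a,b}; new: +{a,b}
  S→C: FOLLOW(C) ⊇ FOLLOW(S) ⊇ {$,a,c}; new: +{$,a,c}
  S→a B: FOLLOW(B) ⊇ FOLLOW(S) ⊇ {$,a,c}; new: +{$,c}
  S→c A: FOLLOW(A) ⊇ FOLLOW(S) ⊇ {$,a,c}; new: +{$,a,c}
  FOLLOW[S]={$,a,c}  FOLLOW[A]={$,a,c}  FOLLOW[B]={$,a,b,c}  FOLLOW[C]={$,a,c}
round 2: (no change)
  FOLLOW[S]={$,a,c}  FOLLOW[A]={$,a,c}  FOLLOW[B]={$,a,b,c}  FOLLOW[C]={$,a,c}

FOLLOW(B) = ["$", "a", "b", "c"]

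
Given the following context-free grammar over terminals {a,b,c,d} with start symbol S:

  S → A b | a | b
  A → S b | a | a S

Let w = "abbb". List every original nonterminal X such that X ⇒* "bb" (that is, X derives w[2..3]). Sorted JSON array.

Convert to CNF:
  S -> A T0 | a | b
  A -> S T0 | T1 S | a
  T0 -> b
  T1 -> a

CYK fill, restricted to cells inside w[2..3]:
  [2..2]={S,T0}  "b"  orig:{S}
  [3..3]={S,T0}  "b"  orig:{S}
  [2..3]={A}  "bb"

Original NTs in T[2,3] deriving "bb": ["A"]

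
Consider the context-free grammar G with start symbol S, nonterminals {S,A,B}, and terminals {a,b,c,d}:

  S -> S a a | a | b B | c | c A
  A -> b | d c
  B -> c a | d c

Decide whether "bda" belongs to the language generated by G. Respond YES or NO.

CNF form of G:
  S -> S X4 | T1 A | T3 B | a | c
  A -> T0 T1 | b
  B -> T0 T1 | T1 T2
  T0 -> d
  T1 -> c
  T2 -> a
  T3 -> b
  X4 -> T2 T2

Fill CYK table bottom-up:
  cell(0,0) b: {A,T3}  orig:{A}
  cell(1,1) d: {T0}  orig:{}
  cell(2,2) a: {S,T2}  orig:{S}
  cell(0,1) bd: ∅
  cell(1,2) da: ∅
  cell(0,2) bda: ∅

S ∉ T[0,2] ⇒ NO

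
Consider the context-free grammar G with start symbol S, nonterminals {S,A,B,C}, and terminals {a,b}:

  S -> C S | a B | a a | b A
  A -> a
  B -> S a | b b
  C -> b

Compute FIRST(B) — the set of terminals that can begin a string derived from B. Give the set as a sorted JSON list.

FIRST iteration:
[1]
  A via A→a: +{a}
  B via B→b b: +{b}
  C via C→b: +{b}
  S via S→C S: +{b}
  S via S→a B: +{a}
  S: {a,b}  A: {a}  B: {b}  C: {b}
[2]
  B via B→S a: +{a}
  S: {a,b}  A: {a}  B: {a,b}  C: {b}
[3] (no change)
  S: {a,b}  A: {a}  B: {a,b}  C: {b}

FIRST(B) = ["a", "b"]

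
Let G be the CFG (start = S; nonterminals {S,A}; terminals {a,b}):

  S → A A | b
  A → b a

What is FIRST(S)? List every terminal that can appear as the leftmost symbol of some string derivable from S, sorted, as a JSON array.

FIRST sets, iterate to fixpoint:
round 1:
  A via A→b a: +{b}
  S via S→A A: +{b}
  S: {b}  A: {b}
round 2: done
  S: {b}  A: {b}

FIRST(S) = ["b"]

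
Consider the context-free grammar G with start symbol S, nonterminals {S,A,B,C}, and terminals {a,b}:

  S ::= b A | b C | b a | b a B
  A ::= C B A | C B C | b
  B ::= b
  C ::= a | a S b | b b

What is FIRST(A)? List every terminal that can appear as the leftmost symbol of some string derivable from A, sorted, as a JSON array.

FIRST iteration:
pass 1:
  A via A→b: +{b}
  B via B→b: +{b}
  C via C→a: +{a}
  C via C→b b: +{b}
  S via S→b A: +{b}
  FIRST[S]={b}  FIRST[A]={b}  FIRST[B]={b}  FIRST[C]={a,b}
pass 2:
  A via A→C B A: +{a}
  FIRST[S]={b}  FIRST[A]={a,b}  FIRST[B]={b}  FIRST[C]={a,b}
pass 3: (no change)
  FIRST[S]={b}  FIRST[A]={a,b}  FIRST[B]={b}  FIRST[C]={a,b}

FIRST(A) = ["a", "b"]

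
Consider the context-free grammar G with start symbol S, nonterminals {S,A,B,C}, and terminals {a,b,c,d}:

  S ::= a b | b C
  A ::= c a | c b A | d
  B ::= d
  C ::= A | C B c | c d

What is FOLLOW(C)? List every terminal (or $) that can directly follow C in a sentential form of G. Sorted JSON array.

FIRST sets, iterate to fixpoint:
iter 1:
  A via A→c a: +{c}
  A via A→d: +{d}
  B via B→d: +{d}
  C via C→A: +{c,d}
  S via S→a b: +{a}
  S via S→b C: +{b}
  S: {a,b}  A: {c,d}  B: {d}  C: {c,d}
iter 2: done
  S: {a,b}  A: {c,d}  B: {d}  C: {c,d}

Compute FOLLOW by fixpoint:
FOLLOW(S) := {$}
pass 1:
  C→C B c: FOLLOW(C) ⊇ FIRST(B) = {d}; new: +{d}
  C→C B c: FOLLOW(B) ⊇ FIRST(c) = {c}; new: +{c}
  S→b C: FOLLOW(C) ⊇ FOLLOW(S) ⊇ {$}; new: +{$}
  S: {$}  A: {}  B: {c}  C: {$,d}
pass 2:
  C→A: FOLLOW(A) ⊇ FOLLOW(C) ⊇ {$,d}; new: +{$,d}
  S: {$}  A: {$,d}  B: {c}  C: {$,d}
pass 3: (stable)
  S: {$}  A: {$,d}  B: {c}  C: {$,d}

FOLLOW(C) = ["$", "d"]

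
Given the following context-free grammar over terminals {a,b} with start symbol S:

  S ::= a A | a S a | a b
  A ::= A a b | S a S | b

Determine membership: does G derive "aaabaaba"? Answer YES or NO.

CNF form of G:
  S -> T0 A | T0 T1 | T0 X4
  A -> A X2 | S X3 | b
  T0 -> a
  T1 -> b
  X2 -> T0 T1
  X3 -> T0 S
  X4 -> S T0

CYK fill:
  T[0,0] 'a' = {T0}  orig:{}
  T[1,1] 'a' = {T0}  orig:{}
  T[2,2] 'a' = {T0}  orig:{}
  T[3,3] 'b' = {A,T1}  orig:{A}
  T[4,4] 'a' = {T0}  orig:{}
  T[5,5] 'a' = {T0}  orig:{}
  T[6,6] 'b' = {A,T1}  orig:{A}
  T[7,7] 'a' = {T0}  orig:{}
  T[0,1] 'aa' = ∅
  T[1,2] 'aa' = ∅
  T[2,3] 'ab' = {S,X2}  orig:{S}
  T[3,4] 'ba' = ∅
  T[4,5] 'aa' = ∅
  T[5,6] 'ab' = {S,X2}  orig:{S}
  T[6,7] 'ba' = ∅
  T[0,2] 'aaa' = ∅
  T[1,3] 'aab' = {X3}  orig:{}
  T[2,4] 'aba' = {X4}  orig:{}
  T[3,5] 'baa' = ∅
  T[4,6] 'aab' = {X3}  orig:{}
  T[5,7] 'aba' = {X4}  orig:{}
  T[0,3] 'aaab' = ∅
  T[1,4] 'aaba' = {S}
  T[2,5] 'abaa' = ∅
  T[3,6] 'baab' = ∅
  T[4,7] 'aaba' = {S}
  T[0,4] 'aaaba' = {X3}  orig:{}
  T[1,5] 'aabaa' = {X4}  orig:{}
  T[2,6] 'abaab' = {A}
  T[3,7] 'baaba' = ∅
  T[0,5] 'aaabaa' = {S}
  T[1,6] 'aabaab' = {S}
  T[2,7] 'abaaba' = ∅
  T[0,6] 'aaabaab' = {X3}  orig:{}
  T[1,7] 'aabaaba' = {X4}  orig:{}
  T[0,7] 'aaabaaba' = {S}

S ∈ T[0,7] ⇒ YES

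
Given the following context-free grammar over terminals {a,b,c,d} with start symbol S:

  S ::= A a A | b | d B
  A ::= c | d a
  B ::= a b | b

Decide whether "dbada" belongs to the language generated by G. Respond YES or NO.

Convert to CNF:
  S -> A X3 | T0 B | b
  A -> T0 T1 | c
  B -> T1 T2 | b
  T0 -> d
  T1 -> a
  T2 -> b
  X3 -> T1 A

CYK fill:
  [0..0]={T0}  "d"  orig:{}
  [1..1]={B,S,T2}  "b"  orig:{B,S}
  [2..2]={T1}  "a"  orig:{}
  [3..3]={T0}  "d"  orig:{}
  [4..4]={T1}  "a"  orig:{}
  [0..1]={S}  "db"
  [1..2]=∅  "ba"
  [2..3]=∅  "ad"
  [3..4]={A}  "da"
  [0..2]=∅  "dba"
  [1..3]=∅  "bad"
  [2..4]={X3}  "ada"  orig:{}
  [0..3]=∅  "dbad"
  [1..4]=∅  "bada"
  [0..4]=∅  "dbada"

S ∉ T[0,4] ⇒ NO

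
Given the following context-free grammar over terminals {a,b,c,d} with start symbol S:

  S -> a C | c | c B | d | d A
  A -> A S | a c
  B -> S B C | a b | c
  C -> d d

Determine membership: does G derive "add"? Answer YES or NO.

CNF form of G:
  S -> T0 C | T1 B | T3 A | c | d
  A -> A S | T0 T1
  B -> S X4 | T0 T2 | c
  C -> T3 T3
  T0 -> a
  T1 -> c
  T2 -> b
  T3 -> d
  X4 -> B C

Fill CYK table bottom-up:
  T[0,0] 'a' = {T0}  orig:{}
  T[1,1] 'd' = {S,T3}  orig:{S}
  T[2,2] 'd' = {S,T3}  orig:{S}
  T[0,1] 'ad' = ∅
  T[1,2] 'dd' = {C}
  T[0,2] 'add' = {S}

S ∈ T[0,2] ⇒ YES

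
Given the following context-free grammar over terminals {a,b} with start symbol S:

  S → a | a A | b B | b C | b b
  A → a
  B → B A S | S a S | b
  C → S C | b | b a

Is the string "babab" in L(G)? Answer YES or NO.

Convert to CNF:
  S -> T0 A | T1 B | T1 C | T1 T1 | a
  A -> a
  B -> B X2 | S X3 | b
  C -> S C | T1 T0 | b
  T0 -> a
  T1 -> b
  X2 -> A S
  X3 -> T0 S

CYK fill:
  T[0,0] 'b' = {B,C,T1}  orig:{B,C}
  T[1,1] 'a' = {A,S,T0}  orig:{A,S}
  T[2,2] 'b' = {B,C,T1}  orig:{B,C}
  T[3,3] 'a' = {A,S,T0}  orig:{A,S}
  T[4,4] 'b' = {B,C,T1}  orig:{B,C}
  T[0,1] 'ba' = {C}
  T[1,2] 'ab' = {C}
  T[2,3] 'ba' = {C}
  T[3,4] 'ab' = {C}
  T[0,2] 'bab' = {S}
  T[1,3] 'aba' = {C}
  T[2,4] 'bab' = {S}
  T[0,3] 'baba' = {S}
  T[1,4] 'abab' = {X2,X3}  orig:{}
  T[0,4] 'babab' = {B,C}

S ∉ T[0,4] ⇒ NO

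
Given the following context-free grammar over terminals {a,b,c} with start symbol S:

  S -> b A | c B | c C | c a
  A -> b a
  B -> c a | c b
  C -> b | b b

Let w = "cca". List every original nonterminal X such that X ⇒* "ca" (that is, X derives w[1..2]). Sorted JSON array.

Convert to CNF:
  S -> T0 A | T2 B | T2 C | T2 T1
  A -> T0 T1
  B -> T2 T0 | T2 T1
  C -> T0 T0 | b
  T0 -> b
  T1 -> a
  T2 -> c

CYK table (by increasing span) (cells [i..j] with 1 ≤ i ≤ j ≤ 2 only):
  cell(1,1) c: {T2}  orig:{}
  cell(2,2) a: {T1}  orig:{}
  cell(1,2) ca: {B,S}

Original NTs in T[1,2] deriving "ca": ["B", "S"]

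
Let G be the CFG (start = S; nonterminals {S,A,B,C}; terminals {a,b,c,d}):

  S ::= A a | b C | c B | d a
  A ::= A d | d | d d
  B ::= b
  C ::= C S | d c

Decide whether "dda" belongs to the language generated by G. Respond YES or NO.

Convert to CNF:
  S -> A T2 | T0 T2 | T1 B | T3 C
  A -> A T0 | T0 T0 | d
  B -> b
  C -> C S | T0 T1
  T0 -> d
  T1 -> c
  T2 -> a
  T3 -> b

Fill CYK table bottom-up:
  cell(0,0) d: {A,T0}  orig:{A}
  cell(1,1) d: {A,T0}  orig:{A}
  cell(2,2) a: {T2}  orig:{}
  cell(0,1) dd: {A}
  cell(1,2) da: {S}
  cell(0,2) dda: {S}

S ∈ T[0,2] ⇒ YES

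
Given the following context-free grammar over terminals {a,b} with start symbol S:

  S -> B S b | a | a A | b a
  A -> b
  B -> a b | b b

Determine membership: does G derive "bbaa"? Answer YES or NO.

Convert to CNF:
  S -> B X2 | T0 A | T1 T0 | a
  A -> b
  B -> T0 T1 | T1 T1
  T0 -> a
  T1 -> b
  X2 -> S T1

CYK table (by increasing span):
  T[0,0] 'b' = {A,T1}  orig:{A}
  T[1,1] 'b' = {A,T1}  orig:{A}
  T[2,2] 'a' = {S,T0}  orig:{S}
  T[3,3] 'a' = {S,T0}  orig:{S}
  T[0,1] 'bb' = {B}
  T[1,2] 'ba' = {S}
  T[2,3] 'aa' = ∅
  T[0,2] 'bba' = ∅
  T[1,3] 'baa' = ∅
  T[0,3] 'bbaa' = ∅

S ∉ T[0,3] ⇒ NO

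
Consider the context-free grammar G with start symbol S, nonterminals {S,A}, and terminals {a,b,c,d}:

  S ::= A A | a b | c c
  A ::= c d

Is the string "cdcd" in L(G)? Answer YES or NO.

CNF form of G:
  S -> A A | T0 T0 | T2 T3
  A -> T0 T1
  T0 -> c
  T1 -> d
  T2 -> a
  T3 -> b

Fill CYK table bottom-up:
  cell(0,0) c: {T0}  orig:{}
  cell(1,1) d: {T1}  orig:{}
  cell(2,2) c: {T0}  orig:{}
  cell(3,3) d: {T1}  orig:{}
  cell(0,1) cd: {A}
  cell(1,2) dc: ∅
  cell(2,3) cd: {A}
  cell(0,2) cdc: ∅
  cell(1,3) dcd: ∅
  cell(0,3) cdcd: {S}

S ∈ T[0,3] ⇒ YES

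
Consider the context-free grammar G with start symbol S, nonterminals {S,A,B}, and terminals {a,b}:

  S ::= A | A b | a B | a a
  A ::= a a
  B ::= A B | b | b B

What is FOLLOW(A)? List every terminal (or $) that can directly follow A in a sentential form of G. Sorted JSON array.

Compute FIRST by fixpoint:
iter 1:
  A via A→a a: +{a}
  B via B→A B: +{a}
  B via B→b: +{b}
  S via S→A: +{a}
  S: {a}  A: {a}  B: {a,b}
iter 2: (no change)
  S: {a}  A: {a}  B: {a,b}

FOLLOW sets:
seed FOLLOW(S) with $
round 1:
  B→A B: FOLLOW(A) ⊇ FIRST(B) = {a,b}; new: +{a,b}
  S→A: FOLLOW(A) ⊇ FOLLOW(S) ⊇ {$}; new: +{$}
  S→a B: FOLLOW(B) ⊇ FOLLOW(S) ⊇ {$}; new: +{$}
  FOLLOW[S]={$}  FOLLOW[A]={$,a,b}  FOLLOW[B]={$}
round 2: done
  FOLLOW[S]={$}  FOLLOW[A]={$,a,b}  FOLLOW[B]={$}

FOLLOW(A) = ["$", "a", "b"]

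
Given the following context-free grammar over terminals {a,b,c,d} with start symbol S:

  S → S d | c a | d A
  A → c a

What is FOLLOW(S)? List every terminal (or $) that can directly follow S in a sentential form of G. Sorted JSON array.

FIRST sets, iterate to fixpoint:
round 1:
  A via A→c a: +{c}
  S via S→c a: +{c}
  S via S→d A: +{d}
  S: {c,d}  A: {c}
round 2: — fixpoint
  S: {c,d}  A: {c}

Compute FOLLOW by fixpoint:
seed FOLLOW(S) with $
[1]
  S→S d: FOLLOW(S) ⊇ FIRST(d) = {d}; new: +{d}
  S→d A: FOLLOW(A) ⊇ FOLLOW(S) ⊇ {$,d}; new: +{$,d}
  S: {$,d}  A: {$,d}
[2] done
  S: {$,d}  A: {$,d}

FOLLOW(S) = ["$", "d"]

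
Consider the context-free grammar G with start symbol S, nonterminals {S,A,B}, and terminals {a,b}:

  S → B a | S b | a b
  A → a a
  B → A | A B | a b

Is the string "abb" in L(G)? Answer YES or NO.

Convert to CNF:
  S -> B T0 | S T1 | T0 T1
  A -> T0 T0
  B -> A B | T0 T0 | T0 T1
  T0 -> a
  T1 -> b

CYK fill:
  cell(0,0) a: {T0}  orig:{}
  cell(1,1) b: {T1}  orig:{}
  cell(2,2) b: {T1}  orig:{}
  cell(0,1) ab: {B,S}
  cell(1,2) bb: ∅
  cell(0,2) abb: {S}

S ∈ T[0,2] ⇒ YES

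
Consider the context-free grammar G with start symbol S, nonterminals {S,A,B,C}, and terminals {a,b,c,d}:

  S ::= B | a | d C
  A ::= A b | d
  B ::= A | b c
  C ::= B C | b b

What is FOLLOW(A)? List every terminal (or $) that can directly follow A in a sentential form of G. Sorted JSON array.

FIRST iteration:
[1]
  A via A→d: +{d}
  B via B→A: +{d}
  B via B→b c: +{b}
  C via C→B C: +{b,d}
  S via S→B: +{b,d}
  S via S→a: +{a}
  S: {a,b,d}  A: {d}  B: {b,d}  C: {b,d}
[2] (no change)
  S: {a,b,d}  A: {d}  B: {b,d}  C: {b,d}

FOLLOW sets:
FOLLOW(S) := {$}
iter 1:
  A→A b: FOLLOW(A) ⊇ FIRST(b) = {b}; new: +{b}
  C→B C: FOLLOW(B) ⊇ FIRST(C) = {b,d}; new: +{b,d}
  S→B: FOLLOW(B) ⊇ FOLLOW(S) ⊇ {$}; new: +{$}
  S→d C: FOLLOW(C) ⊇ FOLLOW(S) ⊇ {$}; new: +{$}
  FOLLOW(S)={$}  FOLLOW(A)={b}  FOLLOW(B)={$,b,d}  FOLLOW(C)={$}
iter 2:
  B→A: FOLLOW(A) ⊇ FOLLOW(B) ⊇ {$,b,d}; new: +{$,d}
  FOLLOW(S)={$}  FOLLOW(A)={$,b,d}  FOLLOW(B)={$,b,d}  FOLLOW(C)={$}
iter 3: (stable)
  FOLLOW(S)={$}  FOLLOW(A)={$,b,d}  FOLLOW(B)={$,b,d}  FOLLOW(C)={$}

FOLLOW(A) = ["$", "b", "d"]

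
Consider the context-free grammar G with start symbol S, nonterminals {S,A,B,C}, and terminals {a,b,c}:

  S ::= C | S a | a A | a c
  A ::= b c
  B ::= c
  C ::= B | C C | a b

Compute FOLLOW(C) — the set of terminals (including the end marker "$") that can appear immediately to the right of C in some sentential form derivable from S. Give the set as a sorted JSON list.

FIRST sets, iterate to fixpoint:
[1]
  A via A→b c: +{b}
  B via B→c: +{c}
  C via C→B: +{c}
  C via C→a b: +{a}
  S via S→C: +{a,c}
  S: {a,c}  A: {b}  B: {c}  C: {a,c}
[2] (stable)
  S: {a,c}  A: {b}  B: {c}  C: {a,c}

Compute FOLLOW by fixpoint:
initialize: $ ∈ FOLLOW(S)
iter 1:
  C→C C: FOLLOW(C) ⊇ FIRST(C) = {a,c}; new: +{a,c}
  S→C: FOLLOW(C) ⊇ FOLLOW(S) ⊇ {$}; new: +{$}
  S→S a: FOLLOW(S) ⊇ FIRST(a) = {a}; new: +{a}
  S→a A: FOLLOW(A) ⊇ FOLLOW(S) ⊇ {$,a}; new: +{$,a}
  FOLLOW(S)={$,a}  FOLLOW(A)={$,a}  FOLLOW(B)={}  FOLLOW(C)={$,a,c}
iter 2:
  C→B: FOLLOW(B) ⊇ FOLLOW(C) ⊇ {$,a,c}; new: +{$,a,c}
  FOLLOW(S)={$,a}  FOLLOW(A)={$,a}  FOLLOW(B)={$,a,c}  FOLLOW(C)={$,a,c}
iter 3: done
  FOLLOW(S)={$,a}  FOLLOW(A)={$,a}  FOLLOW(B)={$,a,c}  FOLLOW(C)={$,a,c}

FOLLOW(C) = ["$", "a", "c"]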